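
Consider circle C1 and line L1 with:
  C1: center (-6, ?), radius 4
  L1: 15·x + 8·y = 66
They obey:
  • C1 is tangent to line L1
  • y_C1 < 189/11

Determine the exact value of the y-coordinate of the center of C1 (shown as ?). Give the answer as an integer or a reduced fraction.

11

1. [C1‖L1]  y_C1² − 39y_C1 + 308 = 0  ⇒  y_C1 = 11 or 28
2. given y_C1 < 189/11: keep 11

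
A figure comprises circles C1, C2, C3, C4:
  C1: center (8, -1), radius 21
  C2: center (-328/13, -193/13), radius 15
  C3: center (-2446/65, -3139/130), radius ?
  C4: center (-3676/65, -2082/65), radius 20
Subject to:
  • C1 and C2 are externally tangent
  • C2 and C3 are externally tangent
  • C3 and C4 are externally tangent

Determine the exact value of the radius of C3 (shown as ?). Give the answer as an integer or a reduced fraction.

1/2

1. [ext C2·C3]  r_C3² + 30r_C3 − 61/4 = 0  ⇒  r_C3 = 1/2 (r>0 drops 1)
2. [ext C3·C4]  r_C3² + 40r_C3 − 81/4 = 0  ⇒  r_C3 = 1/2 (r>0 drops 1)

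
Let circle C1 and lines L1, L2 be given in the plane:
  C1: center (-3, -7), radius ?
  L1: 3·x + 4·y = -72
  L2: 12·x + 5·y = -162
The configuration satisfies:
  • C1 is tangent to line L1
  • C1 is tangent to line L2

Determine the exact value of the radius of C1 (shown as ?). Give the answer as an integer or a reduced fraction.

7

1. [C1‖L1]  r_C1² − 49 = 0  ⇒  r_C1 = 7 (r>0 drops 1)
2. [C1‖L2]  r_C1² − 49 = 0  ⇒  r_C1 = 7 (r>0 drops 1)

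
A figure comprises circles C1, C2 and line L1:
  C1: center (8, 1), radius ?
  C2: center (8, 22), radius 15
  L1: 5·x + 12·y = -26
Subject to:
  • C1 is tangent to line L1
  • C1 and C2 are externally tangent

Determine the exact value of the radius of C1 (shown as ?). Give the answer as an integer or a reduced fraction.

1. [C1‖L1]  r_C1² − 36 = 0  ⇒  r_C1 = 6 (r>0 drops 1)
2. [ext C1·C2]  r_C1² + 30r_C1 − 216 = 0  ⇒  r_C1 = 6 (r>0 drops 1)

6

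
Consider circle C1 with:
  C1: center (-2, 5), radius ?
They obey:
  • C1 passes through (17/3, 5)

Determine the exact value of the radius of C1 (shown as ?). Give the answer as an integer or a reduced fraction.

23/3

1. [C1∋P]  r_C1² − 529/9 = 0  ⇒  r_C1 = 23/3 (r>0 drops 1)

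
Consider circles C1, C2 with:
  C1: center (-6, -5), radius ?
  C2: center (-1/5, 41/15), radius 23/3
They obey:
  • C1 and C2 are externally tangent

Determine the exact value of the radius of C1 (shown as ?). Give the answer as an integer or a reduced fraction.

2

1. [ext C1·C2]  r_C1² + (46/3)r_C1 − 104/3 = 0  ⇒  r_C1 = 2 (r>0 drops 1)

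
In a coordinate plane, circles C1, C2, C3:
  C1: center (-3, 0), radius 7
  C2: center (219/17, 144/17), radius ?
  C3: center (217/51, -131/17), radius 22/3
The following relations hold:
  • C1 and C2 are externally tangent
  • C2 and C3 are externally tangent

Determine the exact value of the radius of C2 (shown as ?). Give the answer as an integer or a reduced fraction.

11

1. [ext C1·C2]  r_C2² + 14r_C2 − 275 = 0  ⇒  r_C2 = 11 (r>0 drops 1)
2. [ext C2·C3]  r_C2² + (44/3)r_C2 − 847/3 = 0  ⇒  r_C2 = 11 (r>0 drops 1)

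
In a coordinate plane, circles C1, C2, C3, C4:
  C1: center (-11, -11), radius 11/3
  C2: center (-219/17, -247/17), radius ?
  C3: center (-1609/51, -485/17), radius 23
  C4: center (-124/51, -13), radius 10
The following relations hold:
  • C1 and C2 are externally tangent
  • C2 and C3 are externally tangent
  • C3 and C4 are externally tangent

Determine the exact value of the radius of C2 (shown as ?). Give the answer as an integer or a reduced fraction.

1/3

1. [ext C1·C2]  r_C2² + (22/3)r_C2 − 23/9 = 0  ⇒  r_C2 = 1/3 (r>0 drops 1)
2. [ext C2·C3]  r_C2² + 46r_C2 − 139/9 = 0  ⇒  r_C2 = 1/3 (r>0 drops 1)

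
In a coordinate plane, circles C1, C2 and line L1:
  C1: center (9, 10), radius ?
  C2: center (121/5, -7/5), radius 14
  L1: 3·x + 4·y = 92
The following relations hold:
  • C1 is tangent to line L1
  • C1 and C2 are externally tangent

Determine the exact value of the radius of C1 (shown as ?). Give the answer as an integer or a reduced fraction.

1. [C1‖L1]  r_C1² − 25 = 0  ⇒  r_C1 = 5 (r>0 drops 1)
2. [ext C1·C2]  r_C1² + 28r_C1 − 165 = 0  ⇒  r_C1 = 5 (r>0 drops 1)

5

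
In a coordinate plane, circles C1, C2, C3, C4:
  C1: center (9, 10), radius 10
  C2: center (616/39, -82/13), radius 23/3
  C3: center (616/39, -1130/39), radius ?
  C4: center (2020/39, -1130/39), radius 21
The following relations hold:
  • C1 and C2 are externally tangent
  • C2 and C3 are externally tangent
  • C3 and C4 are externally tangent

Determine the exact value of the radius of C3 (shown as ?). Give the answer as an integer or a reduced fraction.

1. [ext C2·C3]  r_C3² + (46/3)r_C3 − 455 = 0  ⇒  r_C3 = 15 (r>0 drops 1)
2. [ext C3·C4]  r_C3² + 42r_C3 − 855 = 0  ⇒  r_C3 = 15 (r>0 drops 1)

15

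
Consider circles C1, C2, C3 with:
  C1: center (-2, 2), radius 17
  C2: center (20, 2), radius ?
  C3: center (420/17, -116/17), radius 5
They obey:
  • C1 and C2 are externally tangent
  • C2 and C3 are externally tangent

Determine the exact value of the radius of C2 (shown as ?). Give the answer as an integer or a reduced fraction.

1. [ext C1·C2]  r_C2² + 34r_C2 − 195 = 0  ⇒  r_C2 = 5 (r>0 drops 1)
2. [ext C2·C3]  r_C2² + 10r_C2 − 75 = 0  ⇒  r_C2 = 5 (r>0 drops 1)

5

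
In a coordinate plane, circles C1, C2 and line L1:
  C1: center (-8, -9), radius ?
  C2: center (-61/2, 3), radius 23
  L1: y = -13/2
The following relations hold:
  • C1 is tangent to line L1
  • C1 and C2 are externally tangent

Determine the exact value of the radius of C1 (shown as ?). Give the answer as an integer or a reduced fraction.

5/2

1. [C1‖L1]  r_C1² − 25/4 = 0  ⇒  r_C1 = 5/2 (r>0 drops 1)
2. [ext C1·C2]  r_C1² + 46r_C1 − 485/4 = 0  ⇒  r_C1 = 5/2 (r>0 drops 1)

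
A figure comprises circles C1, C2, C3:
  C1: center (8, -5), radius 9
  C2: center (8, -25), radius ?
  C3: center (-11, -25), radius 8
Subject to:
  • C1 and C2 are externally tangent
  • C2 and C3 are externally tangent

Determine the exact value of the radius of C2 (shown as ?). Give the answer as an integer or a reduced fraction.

1. [ext C1·C2]  r_C2² + 18r_C2 − 319 = 0  ⇒  r_C2 = 11 (r>0 drops 1)
2. [ext C2·C3]  r_C2² + 16r_C2 − 297 = 0  ⇒  r_C2 = 11 (r>0 drops 1)

11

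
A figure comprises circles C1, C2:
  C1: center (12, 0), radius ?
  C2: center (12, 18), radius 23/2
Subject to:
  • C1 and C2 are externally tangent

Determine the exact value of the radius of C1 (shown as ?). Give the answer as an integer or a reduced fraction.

13/2

1. [ext C1·C2]  r_C1² + 23r_C1 − 767/4 = 0  ⇒  r_C1 = 13/2 (r>0 drops 1)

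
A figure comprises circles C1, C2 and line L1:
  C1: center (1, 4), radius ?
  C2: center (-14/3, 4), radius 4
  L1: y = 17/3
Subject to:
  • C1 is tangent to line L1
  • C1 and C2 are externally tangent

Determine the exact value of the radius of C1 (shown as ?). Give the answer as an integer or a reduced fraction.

1. [C1‖L1]  r_C1² − 25/9 = 0  ⇒  r_C1 = 5/3 (r>0 drops 1)
2. [ext C1·C2]  r_C1² + 8r_C1 − 145/9 = 0  ⇒  r_C1 = 5/3 (r>0 drops 1)

5/3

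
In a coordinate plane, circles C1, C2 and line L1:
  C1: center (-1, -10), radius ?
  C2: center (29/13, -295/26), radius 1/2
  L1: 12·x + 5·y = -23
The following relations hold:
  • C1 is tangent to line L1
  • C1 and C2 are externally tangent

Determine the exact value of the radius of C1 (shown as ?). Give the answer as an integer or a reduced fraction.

1. [C1‖L1]  r_C1² − 9 = 0  ⇒  r_C1 = 3 (r>0 drops 1)
2. [ext C1·C2]  r_C1² + 1r_C1 − 12 = 0  ⇒  r_C1 = 3 (r>0 drops 1)

3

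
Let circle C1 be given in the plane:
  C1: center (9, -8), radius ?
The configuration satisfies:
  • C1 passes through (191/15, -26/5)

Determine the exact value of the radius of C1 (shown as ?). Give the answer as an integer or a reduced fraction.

1. [C1∋P]  r_C1² − 196/9 = 0  ⇒  r_C1 = 14/3 (r>0 drops 1)

14/3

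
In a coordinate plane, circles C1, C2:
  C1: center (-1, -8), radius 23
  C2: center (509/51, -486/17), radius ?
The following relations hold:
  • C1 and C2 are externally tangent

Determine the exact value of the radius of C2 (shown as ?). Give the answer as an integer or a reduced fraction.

1. [ext C1·C2]  r_C2² + 46r_C2 − 139/9 = 0  ⇒  r_C2 = 1/3 (r>0 drops 1)

1/3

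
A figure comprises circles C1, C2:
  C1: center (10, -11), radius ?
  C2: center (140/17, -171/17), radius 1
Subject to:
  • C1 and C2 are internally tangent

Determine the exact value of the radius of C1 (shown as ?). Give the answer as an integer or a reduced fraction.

3

1. [int C1,C2]  r_C1² − 2r_C1 − 3 = 0  ⇒  r_C1 = 3 (r>0 drops 1)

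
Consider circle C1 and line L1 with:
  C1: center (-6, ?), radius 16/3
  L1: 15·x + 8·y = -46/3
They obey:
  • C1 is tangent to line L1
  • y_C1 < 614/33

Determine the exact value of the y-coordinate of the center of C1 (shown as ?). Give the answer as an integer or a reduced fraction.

1. [C1‖L1]  y_C1² − (56/3)y_C1 − 124/3 = 0  ⇒  y_C1 = -2 or 62/3
2. given y_C1 < 614/33: keep -2

-2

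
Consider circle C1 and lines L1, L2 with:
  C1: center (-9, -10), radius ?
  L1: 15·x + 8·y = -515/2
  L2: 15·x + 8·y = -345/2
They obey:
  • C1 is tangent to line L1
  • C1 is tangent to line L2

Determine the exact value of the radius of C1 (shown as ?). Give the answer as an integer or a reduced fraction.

1. [C1‖L1]  r_C1² − 25/4 = 0  ⇒  r_C1 = 5/2 (r>0 drops 1)
2. [C1‖L2]  r_C1² − 25/4 = 0  ⇒  r_C1 = 5/2 (r>0 drops 1)

5/2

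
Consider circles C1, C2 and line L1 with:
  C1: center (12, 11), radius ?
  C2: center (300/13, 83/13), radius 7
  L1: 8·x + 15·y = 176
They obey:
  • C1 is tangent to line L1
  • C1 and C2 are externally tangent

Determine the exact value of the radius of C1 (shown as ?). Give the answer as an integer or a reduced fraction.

1. [C1‖L1]  r_C1² − 25 = 0  ⇒  r_C1 = 5 (r>0 drops 1)
2. [ext C1·C2]  r_C1² + 14r_C1 − 95 = 0  ⇒  r_C1 = 5 (r>0 drops 1)

5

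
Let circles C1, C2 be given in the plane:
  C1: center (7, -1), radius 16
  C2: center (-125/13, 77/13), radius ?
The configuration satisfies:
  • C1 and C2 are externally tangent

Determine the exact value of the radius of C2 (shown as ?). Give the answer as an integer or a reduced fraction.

1. [ext C1·C2]  r_C2² + 32r_C2 − 68 = 0  ⇒  r_C2 = 2 (r>0 drops 1)

2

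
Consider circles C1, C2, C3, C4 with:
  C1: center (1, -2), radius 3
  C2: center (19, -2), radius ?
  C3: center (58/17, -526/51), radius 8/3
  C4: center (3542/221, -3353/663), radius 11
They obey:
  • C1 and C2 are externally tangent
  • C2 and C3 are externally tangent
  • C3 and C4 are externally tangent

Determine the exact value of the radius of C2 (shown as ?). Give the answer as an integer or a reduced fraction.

1. [ext C1·C2]  r_C2² + 6r_C2 − 315 = 0  ⇒  r_C2 = 15 (r>0 drops 1)
2. [ext C2·C3]  r_C2² + (16/3)r_C2 − 305 = 0  ⇒  r_C2 = 15 (r>0 drops 1)

15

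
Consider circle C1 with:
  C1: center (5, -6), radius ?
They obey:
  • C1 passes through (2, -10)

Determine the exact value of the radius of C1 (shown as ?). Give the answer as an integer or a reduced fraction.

1. [C1∋P]  r_C1² − 25 = 0  ⇒  r_C1 = 5 (r>0 drops 1)

5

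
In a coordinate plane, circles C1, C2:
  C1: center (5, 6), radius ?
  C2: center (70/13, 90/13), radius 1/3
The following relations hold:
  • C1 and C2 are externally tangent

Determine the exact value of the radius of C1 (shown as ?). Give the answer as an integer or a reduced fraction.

2/3

1. [ext C1·C2]  r_C1² + (2/3)r_C1 − 8/9 = 0  ⇒  r_C1 = 2/3 (r>0 drops 1)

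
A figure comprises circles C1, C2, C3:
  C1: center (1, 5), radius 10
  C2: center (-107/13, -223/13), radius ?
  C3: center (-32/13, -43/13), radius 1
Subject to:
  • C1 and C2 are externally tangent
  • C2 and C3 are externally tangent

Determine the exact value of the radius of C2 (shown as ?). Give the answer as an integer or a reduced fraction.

14

1. [ext C1·C2]  r_C2² + 20r_C2 − 476 = 0  ⇒  r_C2 = 14 (r>0 drops 1)
2. [ext C2·C3]  r_C2² + 2r_C2 − 224 = 0  ⇒  r_C2 = 14 (r>0 drops 1)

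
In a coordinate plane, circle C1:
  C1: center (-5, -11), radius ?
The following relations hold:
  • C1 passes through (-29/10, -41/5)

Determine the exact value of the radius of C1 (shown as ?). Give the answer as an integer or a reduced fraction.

7/2

1. [C1∋P]  r_C1² − 49/4 = 0  ⇒  r_C1 = 7/2 (r>0 drops 1)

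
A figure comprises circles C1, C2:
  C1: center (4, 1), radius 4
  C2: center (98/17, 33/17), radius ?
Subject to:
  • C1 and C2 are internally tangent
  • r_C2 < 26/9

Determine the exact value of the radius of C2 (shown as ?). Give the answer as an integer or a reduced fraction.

1. [int C1,C2]  r_C2² − 8r_C2 + 12 = 0  ⇒  r_C2 = 2 or 6
2. given r_C2 < 26/9: keep 2

2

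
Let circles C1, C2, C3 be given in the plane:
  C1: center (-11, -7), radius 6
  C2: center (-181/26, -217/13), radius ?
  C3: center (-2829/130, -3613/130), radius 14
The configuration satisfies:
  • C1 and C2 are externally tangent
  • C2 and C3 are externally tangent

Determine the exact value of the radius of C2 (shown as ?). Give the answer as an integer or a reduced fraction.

1. [ext C1·C2]  r_C2² + 12r_C2 − 297/4 = 0  ⇒  r_C2 = 9/2 (r>0 drops 1)
2. [ext C2·C3]  r_C2² + 28r_C2 − 585/4 = 0  ⇒  r_C2 = 9/2 (r>0 drops 1)

9/2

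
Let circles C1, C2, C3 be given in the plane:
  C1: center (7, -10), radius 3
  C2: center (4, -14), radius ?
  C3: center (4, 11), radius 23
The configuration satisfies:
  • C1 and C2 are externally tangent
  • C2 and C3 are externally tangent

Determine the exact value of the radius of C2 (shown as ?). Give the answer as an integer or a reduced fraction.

2

1. [ext C1·C2]  r_C2² + 6r_C2 − 16 = 0  ⇒  r_C2 = 2 (r>0 drops 1)
2. [ext C2·C3]  r_C2² + 46r_C2 − 96 = 0  ⇒  r_C2 = 2 (r>0 drops 1)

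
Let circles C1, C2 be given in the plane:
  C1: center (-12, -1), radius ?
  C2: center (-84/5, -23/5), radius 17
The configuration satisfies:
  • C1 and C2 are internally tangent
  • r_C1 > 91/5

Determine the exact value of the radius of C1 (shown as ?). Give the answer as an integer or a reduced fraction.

23

1. [int C1,C2]  r_C1² − 34r_C1 + 253 = 0  ⇒  r_C1 = 11 or 23
2. given r_C1 > 91/5: keep 23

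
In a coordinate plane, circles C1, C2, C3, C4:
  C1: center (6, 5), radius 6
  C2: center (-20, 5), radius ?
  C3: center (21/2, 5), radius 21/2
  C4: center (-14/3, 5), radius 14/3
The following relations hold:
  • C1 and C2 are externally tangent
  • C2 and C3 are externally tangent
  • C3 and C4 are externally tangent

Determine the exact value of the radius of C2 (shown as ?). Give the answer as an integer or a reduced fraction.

20

1. [ext C1·C2]  r_C2² + 12r_C2 − 640 = 0  ⇒  r_C2 = 20 (r>0 drops 1)
2. [ext C2·C3]  r_C2² + 21r_C2 − 820 = 0  ⇒  r_C2 = 20 (r>0 drops 1)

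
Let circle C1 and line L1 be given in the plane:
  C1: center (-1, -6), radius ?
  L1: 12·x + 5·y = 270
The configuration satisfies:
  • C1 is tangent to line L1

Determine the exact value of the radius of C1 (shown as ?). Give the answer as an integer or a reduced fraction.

1. [C1‖L1]  r_C1² − 576 = 0  ⇒  r_C1 = 24 (r>0 drops 1)

24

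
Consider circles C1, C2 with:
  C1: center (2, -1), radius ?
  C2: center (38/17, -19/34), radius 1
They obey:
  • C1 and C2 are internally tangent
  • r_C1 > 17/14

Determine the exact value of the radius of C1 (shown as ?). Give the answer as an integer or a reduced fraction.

3/2

1. [int C1,C2]  r_C1² − 2r_C1 + 3/4 = 0  ⇒  r_C1 = 1/2 or 3/2
2. given r_C1 > 17/14: keep 3/2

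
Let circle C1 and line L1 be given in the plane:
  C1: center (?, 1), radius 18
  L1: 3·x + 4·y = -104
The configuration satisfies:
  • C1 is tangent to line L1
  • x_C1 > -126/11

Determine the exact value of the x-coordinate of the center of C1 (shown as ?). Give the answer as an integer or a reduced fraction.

-6

1. [C1‖L1]  x_C1² + 72x_C1 + 396 = 0  ⇒  x_C1 = -66 or -6
2. given x_C1 > -126/11: keep -6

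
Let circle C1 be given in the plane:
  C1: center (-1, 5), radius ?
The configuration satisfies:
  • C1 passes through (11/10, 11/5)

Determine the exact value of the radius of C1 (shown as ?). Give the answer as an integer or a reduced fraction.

1. [C1∋P]  r_C1² − 49/4 = 0  ⇒  r_C1 = 7/2 (r>0 drops 1)

7/2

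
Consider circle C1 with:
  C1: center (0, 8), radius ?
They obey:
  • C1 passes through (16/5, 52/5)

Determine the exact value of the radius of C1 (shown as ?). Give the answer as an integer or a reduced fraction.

4

1. [C1∋P]  r_C1² − 16 = 0  ⇒  r_C1 = 4 (r>0 drops 1)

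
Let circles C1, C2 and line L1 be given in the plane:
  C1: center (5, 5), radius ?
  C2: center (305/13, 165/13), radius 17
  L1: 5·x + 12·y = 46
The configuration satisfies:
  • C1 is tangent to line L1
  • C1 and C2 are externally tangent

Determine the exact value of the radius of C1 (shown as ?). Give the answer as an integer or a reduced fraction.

1. [C1‖L1]  r_C1² − 9 = 0  ⇒  r_C1 = 3 (r>0 drops 1)
2. [ext C1·C2]  r_C1² + 34r_C1 − 111 = 0  ⇒  r_C1 = 3 (r>0 drops 1)

3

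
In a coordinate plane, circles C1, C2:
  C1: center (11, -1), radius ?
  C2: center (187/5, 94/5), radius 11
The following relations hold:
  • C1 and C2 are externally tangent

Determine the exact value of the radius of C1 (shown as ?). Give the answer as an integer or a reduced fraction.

22

1. [ext C1·C2]  r_C1² + 22r_C1 − 968 = 0  ⇒  r_C1 = 22 (r>0 drops 1)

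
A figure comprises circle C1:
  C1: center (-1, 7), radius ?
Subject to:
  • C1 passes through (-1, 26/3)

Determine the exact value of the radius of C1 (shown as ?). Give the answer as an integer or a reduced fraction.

5/3

1. [C1∋P]  r_C1² − 25/9 = 0  ⇒  r_C1 = 5/3 (r>0 drops 1)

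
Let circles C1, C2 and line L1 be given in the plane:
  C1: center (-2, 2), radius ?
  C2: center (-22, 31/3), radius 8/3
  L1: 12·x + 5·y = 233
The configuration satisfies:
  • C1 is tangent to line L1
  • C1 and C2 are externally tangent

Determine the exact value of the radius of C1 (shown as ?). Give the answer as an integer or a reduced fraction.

1. [C1‖L1]  r_C1² − 361 = 0  ⇒  r_C1 = 19 (r>0 drops 1)
2. [ext C1·C2]  r_C1² + (16/3)r_C1 − 1387/3 = 0  ⇒  r_C1 = 19 (r>0 drops 1)

19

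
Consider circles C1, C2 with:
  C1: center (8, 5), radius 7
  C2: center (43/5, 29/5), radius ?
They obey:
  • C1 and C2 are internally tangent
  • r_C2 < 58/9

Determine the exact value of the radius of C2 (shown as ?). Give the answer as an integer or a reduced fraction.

1. [int C1,C2]  r_C2² − 14r_C2 + 48 = 0  ⇒  r_C2 = 6 or 8
2. given r_C2 < 58/9: keep 6

6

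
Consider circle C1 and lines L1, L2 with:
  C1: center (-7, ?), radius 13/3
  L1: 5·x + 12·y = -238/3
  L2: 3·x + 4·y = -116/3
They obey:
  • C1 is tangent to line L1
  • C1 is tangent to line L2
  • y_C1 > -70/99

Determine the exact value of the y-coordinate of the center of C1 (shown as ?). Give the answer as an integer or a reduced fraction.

1. [C1‖L1]  y_C1² + (133/18)y_C1 − 151/18 = 0  ⇒  y_C1 = -151/18 or 1
2. [C1‖L2]  y_C1² + (53/6)y_C1 − 59/6 = 0  ⇒  y_C1 = -59/6 or 1

1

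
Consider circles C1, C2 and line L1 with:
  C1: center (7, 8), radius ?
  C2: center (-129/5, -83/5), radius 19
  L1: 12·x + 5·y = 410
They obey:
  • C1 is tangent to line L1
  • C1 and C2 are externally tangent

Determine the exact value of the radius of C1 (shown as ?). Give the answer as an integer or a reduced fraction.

22

1. [C1‖L1]  r_C1² − 484 = 0  ⇒  r_C1 = 22 (r>0 drops 1)
2. [ext C1·C2]  r_C1² + 38r_C1 − 1320 = 0  ⇒  r_C1 = 22 (r>0 drops 1)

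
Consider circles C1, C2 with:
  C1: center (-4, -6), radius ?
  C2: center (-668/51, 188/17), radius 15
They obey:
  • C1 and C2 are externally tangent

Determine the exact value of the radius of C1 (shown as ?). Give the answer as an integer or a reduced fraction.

1. [ext C1·C2]  r_C1² + 30r_C1 − 1339/9 = 0  ⇒  r_C1 = 13/3 (r>0 drops 1)

13/3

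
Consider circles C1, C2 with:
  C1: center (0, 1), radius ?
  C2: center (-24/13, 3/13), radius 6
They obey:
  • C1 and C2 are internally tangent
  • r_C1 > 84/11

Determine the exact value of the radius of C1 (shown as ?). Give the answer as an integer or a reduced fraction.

8

1. [int C1,C2]  r_C1² − 12r_C1 + 32 = 0  ⇒  r_C1 = 4 or 8
2. given r_C1 > 84/11: keep 8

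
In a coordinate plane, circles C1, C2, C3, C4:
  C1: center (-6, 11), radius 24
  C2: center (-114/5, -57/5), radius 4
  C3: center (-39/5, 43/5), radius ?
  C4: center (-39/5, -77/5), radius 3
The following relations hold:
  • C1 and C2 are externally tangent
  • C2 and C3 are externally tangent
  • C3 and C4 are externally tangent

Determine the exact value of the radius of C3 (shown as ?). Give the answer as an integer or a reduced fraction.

21

1. [ext C2·C3]  r_C3² + 8r_C3 − 609 = 0  ⇒  r_C3 = 21 (r>0 drops 1)
2. [ext C3·C4]  r_C3² + 6r_C3 − 567 = 0  ⇒  r_C3 = 21 (r>0 drops 1)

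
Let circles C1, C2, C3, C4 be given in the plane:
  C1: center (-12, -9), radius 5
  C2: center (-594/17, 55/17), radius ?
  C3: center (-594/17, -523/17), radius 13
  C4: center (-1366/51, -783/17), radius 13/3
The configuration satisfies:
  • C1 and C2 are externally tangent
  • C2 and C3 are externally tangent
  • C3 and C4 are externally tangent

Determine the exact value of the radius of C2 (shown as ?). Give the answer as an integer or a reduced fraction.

1. [ext C1·C2]  r_C2² + 10r_C2 − 651 = 0  ⇒  r_C2 = 21 (r>0 drops 1)
2. [ext C2·C3]  r_C2² + 26r_C2 − 987 = 0  ⇒  r_C2 = 21 (r>0 drops 1)

21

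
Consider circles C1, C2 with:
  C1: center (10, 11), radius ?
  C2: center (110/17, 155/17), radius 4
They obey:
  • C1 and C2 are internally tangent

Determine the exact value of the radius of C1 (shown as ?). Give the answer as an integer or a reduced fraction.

1. [int C1,C2]  r_C1² − 8r_C1 = 0  ⇒  r_C1 = 8 (r>0 drops 1)

8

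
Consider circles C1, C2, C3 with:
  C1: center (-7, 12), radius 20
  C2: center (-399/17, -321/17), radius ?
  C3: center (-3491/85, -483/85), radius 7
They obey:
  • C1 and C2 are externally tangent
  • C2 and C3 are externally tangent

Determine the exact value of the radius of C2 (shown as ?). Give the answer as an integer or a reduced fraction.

15

1. [ext C1·C2]  r_C2² + 40r_C2 − 825 = 0  ⇒  r_C2 = 15 (r>0 drops 1)
2. [ext C2·C3]  r_C2² + 14r_C2 − 435 = 0  ⇒  r_C2 = 15 (r>0 drops 1)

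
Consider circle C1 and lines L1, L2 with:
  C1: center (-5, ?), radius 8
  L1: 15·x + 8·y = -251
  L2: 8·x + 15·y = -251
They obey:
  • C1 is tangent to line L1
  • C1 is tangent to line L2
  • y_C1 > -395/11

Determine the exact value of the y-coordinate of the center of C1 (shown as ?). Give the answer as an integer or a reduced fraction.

1. [C1‖L1]  y_C1² + 44y_C1 + 195 = 0  ⇒  y_C1 = -39 or -5
2. [C1‖L2]  y_C1² + (422/15)y_C1 + 347/3 = 0  ⇒  y_C1 = -347/15 or -5

-5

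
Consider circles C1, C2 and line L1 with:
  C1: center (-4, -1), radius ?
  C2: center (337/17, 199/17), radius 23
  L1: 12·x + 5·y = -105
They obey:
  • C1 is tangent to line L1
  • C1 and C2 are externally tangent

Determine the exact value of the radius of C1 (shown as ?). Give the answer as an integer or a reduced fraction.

4

1. [C1‖L1]  r_C1² − 16 = 0  ⇒  r_C1 = 4 (r>0 drops 1)
2. [ext C1·C2]  r_C1² + 46r_C1 − 200 = 0  ⇒  r_C1 = 4 (r>0 drops 1)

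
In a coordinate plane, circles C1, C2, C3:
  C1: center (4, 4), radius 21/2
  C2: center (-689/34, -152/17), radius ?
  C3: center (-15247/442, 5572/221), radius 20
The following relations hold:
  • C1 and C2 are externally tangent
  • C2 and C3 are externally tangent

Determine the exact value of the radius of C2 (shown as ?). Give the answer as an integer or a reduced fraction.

1. [ext C1·C2]  r_C2² + 21r_C2 − 646 = 0  ⇒  r_C2 = 17 (r>0 drops 1)
2. [ext C2·C3]  r_C2² + 40r_C2 − 969 = 0  ⇒  r_C2 = 17 (r>0 drops 1)

17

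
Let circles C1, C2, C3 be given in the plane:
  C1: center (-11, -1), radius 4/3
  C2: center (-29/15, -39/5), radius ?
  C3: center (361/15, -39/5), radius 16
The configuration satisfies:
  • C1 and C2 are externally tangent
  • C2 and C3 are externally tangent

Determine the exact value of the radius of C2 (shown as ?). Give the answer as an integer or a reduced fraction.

10

1. [ext C1·C2]  r_C2² + (8/3)r_C2 − 380/3 = 0  ⇒  r_C2 = 10 (r>0 drops 1)
2. [ext C2·C3]  r_C2² + 32r_C2 − 420 = 0  ⇒  r_C2 = 10 (r>0 drops 1)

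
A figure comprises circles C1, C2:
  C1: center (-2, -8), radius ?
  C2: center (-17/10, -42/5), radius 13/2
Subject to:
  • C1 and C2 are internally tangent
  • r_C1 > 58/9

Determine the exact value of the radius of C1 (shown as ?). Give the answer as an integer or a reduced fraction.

7

1. [int C1,C2]  r_C1² − 13r_C1 + 42 = 0  ⇒  r_C1 = 6 or 7
2. given r_C1 > 58/9: keep 7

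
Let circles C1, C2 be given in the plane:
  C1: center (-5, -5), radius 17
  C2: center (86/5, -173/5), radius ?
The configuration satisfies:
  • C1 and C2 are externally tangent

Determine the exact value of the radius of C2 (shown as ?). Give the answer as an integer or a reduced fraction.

20

1. [ext C1·C2]  r_C2² + 34r_C2 − 1080 = 0  ⇒  r_C2 = 20 (r>0 drops 1)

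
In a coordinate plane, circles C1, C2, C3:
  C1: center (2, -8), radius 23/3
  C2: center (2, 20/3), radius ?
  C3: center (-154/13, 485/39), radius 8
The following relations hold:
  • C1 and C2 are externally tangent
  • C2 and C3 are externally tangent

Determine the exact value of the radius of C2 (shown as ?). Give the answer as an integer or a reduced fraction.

1. [ext C1·C2]  r_C2² + (46/3)r_C2 − 469/3 = 0  ⇒  r_C2 = 7 (r>0 drops 1)
2. [ext C2·C3]  r_C2² + 16r_C2 − 161 = 0  ⇒  r_C2 = 7 (r>0 drops 1)

7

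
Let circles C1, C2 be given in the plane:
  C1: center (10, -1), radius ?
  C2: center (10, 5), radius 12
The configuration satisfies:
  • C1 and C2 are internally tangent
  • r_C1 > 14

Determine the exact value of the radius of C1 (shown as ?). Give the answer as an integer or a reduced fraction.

1. [int C1,C2]  r_C1² − 24r_C1 + 108 = 0  ⇒  r_C1 = 6 or 18
2. given r_C1 > 14: keep 18

18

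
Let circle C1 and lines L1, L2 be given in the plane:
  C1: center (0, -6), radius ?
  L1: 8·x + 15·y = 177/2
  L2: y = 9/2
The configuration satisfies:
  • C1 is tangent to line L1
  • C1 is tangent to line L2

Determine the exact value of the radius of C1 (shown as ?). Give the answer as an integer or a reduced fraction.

21/2

1. [C1‖L1]  r_C1² − 441/4 = 0  ⇒  r_C1 = 21/2 (r>0 drops 1)
2. [C1‖L2]  r_C1² − 441/4 = 0  ⇒  r_C1 = 21/2 (r>0 drops 1)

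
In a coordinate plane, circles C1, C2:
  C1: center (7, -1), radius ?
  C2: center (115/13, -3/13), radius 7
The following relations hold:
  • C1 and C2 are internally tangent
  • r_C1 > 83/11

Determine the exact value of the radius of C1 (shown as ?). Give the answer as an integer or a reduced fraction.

9

1. [int C1,C2]  r_C1² − 14r_C1 + 45 = 0  ⇒  r_C1 = 5 or 9
2. given r_C1 > 83/11: keep 9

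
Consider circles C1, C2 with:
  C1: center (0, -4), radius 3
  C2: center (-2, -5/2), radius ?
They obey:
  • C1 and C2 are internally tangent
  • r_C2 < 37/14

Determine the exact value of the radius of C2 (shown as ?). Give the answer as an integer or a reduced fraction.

1. [int C1,C2]  r_C2² − 6r_C2 + 11/4 = 0  ⇒  r_C2 = 1/2 or 11/2
2. given r_C2 < 37/14: keep 1/2

1/2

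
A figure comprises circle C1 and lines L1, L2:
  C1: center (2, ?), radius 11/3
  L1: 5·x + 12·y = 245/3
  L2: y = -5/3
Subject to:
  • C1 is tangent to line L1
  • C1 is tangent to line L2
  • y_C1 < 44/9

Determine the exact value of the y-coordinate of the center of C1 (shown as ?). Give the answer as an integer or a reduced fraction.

2

1. [C1‖L1]  y_C1² − (215/18)y_C1 + 179/9 = 0  ⇒  y_C1 = 2 or 179/18
2. [C1‖L2]  y_C1² + (10/3)y_C1 − 32/3 = 0  ⇒  y_C1 = -16/3 or 2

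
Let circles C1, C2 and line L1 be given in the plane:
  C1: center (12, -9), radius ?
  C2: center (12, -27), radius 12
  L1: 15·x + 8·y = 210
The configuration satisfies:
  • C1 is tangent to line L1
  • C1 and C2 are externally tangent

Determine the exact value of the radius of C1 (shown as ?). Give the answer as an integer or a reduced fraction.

6

1. [C1‖L1]  r_C1² − 36 = 0  ⇒  r_C1 = 6 (r>0 drops 1)
2. [ext C1·C2]  r_C1² + 24r_C1 − 180 = 0  ⇒  r_C1 = 6 (r>0 drops 1)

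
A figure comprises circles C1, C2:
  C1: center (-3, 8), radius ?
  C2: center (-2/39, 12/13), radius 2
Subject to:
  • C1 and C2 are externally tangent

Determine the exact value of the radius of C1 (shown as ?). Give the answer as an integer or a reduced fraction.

1. [ext C1·C2]  r_C1² + 4r_C1 − 493/9 = 0  ⇒  r_C1 = 17/3 (r>0 drops 1)

17/3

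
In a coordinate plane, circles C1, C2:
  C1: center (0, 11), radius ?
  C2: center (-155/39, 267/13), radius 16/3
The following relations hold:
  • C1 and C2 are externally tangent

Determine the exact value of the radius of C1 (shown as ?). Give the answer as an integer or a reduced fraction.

1. [ext C1·C2]  r_C1² + (32/3)r_C1 − 235/3 = 0  ⇒  r_C1 = 5 (r>0 drops 1)

5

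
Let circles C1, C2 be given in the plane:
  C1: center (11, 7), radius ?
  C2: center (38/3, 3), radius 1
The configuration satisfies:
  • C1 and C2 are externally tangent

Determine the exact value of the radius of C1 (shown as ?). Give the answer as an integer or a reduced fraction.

10/3

1. [ext C1·C2]  r_C1² + 2r_C1 − 160/9 = 0  ⇒  r_C1 = 10/3 (r>0 drops 1)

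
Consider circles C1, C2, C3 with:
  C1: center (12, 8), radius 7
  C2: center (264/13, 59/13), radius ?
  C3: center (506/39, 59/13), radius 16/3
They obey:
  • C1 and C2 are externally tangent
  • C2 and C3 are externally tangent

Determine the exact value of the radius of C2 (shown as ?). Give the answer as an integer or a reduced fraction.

1. [ext C1·C2]  r_C2² + 14r_C2 − 32 = 0  ⇒  r_C2 = 2 (r>0 drops 1)
2. [ext C2·C3]  r_C2² + (32/3)r_C2 − 76/3 = 0  ⇒  r_C2 = 2 (r>0 drops 1)

2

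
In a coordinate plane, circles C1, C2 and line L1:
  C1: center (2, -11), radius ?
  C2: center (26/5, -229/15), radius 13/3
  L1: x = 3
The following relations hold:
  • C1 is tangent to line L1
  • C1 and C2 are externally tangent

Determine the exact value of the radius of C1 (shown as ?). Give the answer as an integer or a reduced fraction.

1

1. [C1‖L1]  r_C1² − 1 = 0  ⇒  r_C1 = 1 (r>0 drops 1)
2. [ext C1·C2]  r_C1² + (26/3)r_C1 − 29/3 = 0  ⇒  r_C1 = 1 (r>0 drops 1)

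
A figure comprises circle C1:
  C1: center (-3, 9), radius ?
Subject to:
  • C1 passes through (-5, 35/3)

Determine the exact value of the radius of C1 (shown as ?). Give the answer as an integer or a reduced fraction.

10/3

1. [C1∋P]  r_C1² − 100/9 = 0  ⇒  r_C1 = 10/3 (r>0 drops 1)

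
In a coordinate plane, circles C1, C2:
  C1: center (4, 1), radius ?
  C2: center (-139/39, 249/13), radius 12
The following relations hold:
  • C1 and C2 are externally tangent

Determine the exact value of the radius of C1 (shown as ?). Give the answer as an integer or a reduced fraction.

1. [ext C1·C2]  r_C1² + 24r_C1 − 2185/9 = 0  ⇒  r_C1 = 23/3 (r>0 drops 1)

23/3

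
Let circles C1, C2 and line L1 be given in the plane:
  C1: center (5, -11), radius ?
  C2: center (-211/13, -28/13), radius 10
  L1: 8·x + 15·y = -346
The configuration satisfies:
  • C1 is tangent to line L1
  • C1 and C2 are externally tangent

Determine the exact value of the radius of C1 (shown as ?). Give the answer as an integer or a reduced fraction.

13

1. [C1‖L1]  r_C1² − 169 = 0  ⇒  r_C1 = 13 (r>0 drops 1)
2. [ext C1·C2]  r_C1² + 20r_C1 − 429 = 0  ⇒  r_C1 = 13 (r>0 drops 1)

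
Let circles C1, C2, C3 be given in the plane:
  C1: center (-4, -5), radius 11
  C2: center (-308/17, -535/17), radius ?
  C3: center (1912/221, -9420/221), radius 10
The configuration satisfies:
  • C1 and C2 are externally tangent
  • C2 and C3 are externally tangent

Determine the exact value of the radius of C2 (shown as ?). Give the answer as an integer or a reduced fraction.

19

1. [ext C1·C2]  r_C2² + 22r_C2 − 779 = 0  ⇒  r_C2 = 19 (r>0 drops 1)
2. [ext C2·C3]  r_C2² + 20r_C2 − 741 = 0  ⇒  r_C2 = 19 (r>0 drops 1)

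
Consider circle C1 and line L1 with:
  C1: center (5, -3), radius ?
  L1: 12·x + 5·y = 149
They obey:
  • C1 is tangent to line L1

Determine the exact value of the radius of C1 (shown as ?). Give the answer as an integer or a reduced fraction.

8

1. [C1‖L1]  r_C1² − 64 = 0  ⇒  r_C1 = 8 (r>0 drops 1)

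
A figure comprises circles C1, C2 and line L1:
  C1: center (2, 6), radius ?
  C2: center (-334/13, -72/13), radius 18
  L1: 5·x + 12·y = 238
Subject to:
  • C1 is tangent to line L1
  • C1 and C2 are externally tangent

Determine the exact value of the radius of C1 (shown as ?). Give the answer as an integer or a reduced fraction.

1. [C1‖L1]  r_C1² − 144 = 0  ⇒  r_C1 = 12 (r>0 drops 1)
2. [ext C1·C2]  r_C1² + 36r_C1 − 576 = 0  ⇒  r_C1 = 12 (r>0 drops 1)

12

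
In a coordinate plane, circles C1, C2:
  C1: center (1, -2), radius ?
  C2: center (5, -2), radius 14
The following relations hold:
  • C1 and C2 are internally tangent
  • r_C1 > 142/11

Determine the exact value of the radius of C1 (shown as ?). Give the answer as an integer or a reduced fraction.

18

1. [int C1,C2]  r_C1² − 28r_C1 + 180 = 0  ⇒  r_C1 = 10 or 18
2. given r_C1 > 142/11: keep 18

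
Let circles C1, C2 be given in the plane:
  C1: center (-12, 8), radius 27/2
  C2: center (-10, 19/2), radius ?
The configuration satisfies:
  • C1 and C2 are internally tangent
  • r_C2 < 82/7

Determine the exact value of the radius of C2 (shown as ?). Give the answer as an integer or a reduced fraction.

11

1. [int C1,C2]  r_C2² − 27r_C2 + 176 = 0  ⇒  r_C2 = 11 or 16
2. given r_C2 < 82/7: keep 11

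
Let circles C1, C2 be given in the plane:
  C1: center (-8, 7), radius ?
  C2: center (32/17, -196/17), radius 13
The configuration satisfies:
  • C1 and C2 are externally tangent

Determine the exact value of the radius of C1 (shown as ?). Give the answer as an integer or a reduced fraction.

8

1. [ext C1·C2]  r_C1² + 26r_C1 − 272 = 0  ⇒  r_C1 = 8 (r>0 drops 1)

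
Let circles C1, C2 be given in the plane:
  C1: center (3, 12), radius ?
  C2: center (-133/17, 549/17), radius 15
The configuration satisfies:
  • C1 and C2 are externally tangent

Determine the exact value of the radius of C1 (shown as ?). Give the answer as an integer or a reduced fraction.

1. [ext C1·C2]  r_C1² + 30r_C1 − 304 = 0  ⇒  r_C1 = 8 (r>0 drops 1)

8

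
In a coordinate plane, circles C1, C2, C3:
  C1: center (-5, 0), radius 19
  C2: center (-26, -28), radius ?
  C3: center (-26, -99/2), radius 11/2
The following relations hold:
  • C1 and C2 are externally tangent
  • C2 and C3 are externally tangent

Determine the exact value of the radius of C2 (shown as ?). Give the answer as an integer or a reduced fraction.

1. [ext C1·C2]  r_C2² + 38r_C2 − 864 = 0  ⇒  r_C2 = 16 (r>0 drops 1)
2. [ext C2·C3]  r_C2² + 11r_C2 − 432 = 0  ⇒  r_C2 = 16 (r>0 drops 1)

16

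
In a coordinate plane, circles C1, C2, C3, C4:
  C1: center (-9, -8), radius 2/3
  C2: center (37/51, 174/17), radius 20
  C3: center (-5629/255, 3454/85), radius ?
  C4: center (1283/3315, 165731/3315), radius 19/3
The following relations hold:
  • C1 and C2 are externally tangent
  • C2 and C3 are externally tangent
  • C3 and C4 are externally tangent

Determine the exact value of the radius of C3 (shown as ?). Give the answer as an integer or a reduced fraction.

1. [ext C2·C3]  r_C3² + 40r_C3 − 1044 = 0  ⇒  r_C3 = 18 (r>0 drops 1)
2. [ext C3·C4]  r_C3² + (38/3)r_C3 − 552 = 0  ⇒  r_C3 = 18 (r>0 drops 1)

18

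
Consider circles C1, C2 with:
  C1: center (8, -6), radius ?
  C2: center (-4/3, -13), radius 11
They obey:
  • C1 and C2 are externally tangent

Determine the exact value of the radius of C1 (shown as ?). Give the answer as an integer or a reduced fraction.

2/3

1. [ext C1·C2]  r_C1² + 22r_C1 − 136/9 = 0  ⇒  r_C1 = 2/3 (r>0 drops 1)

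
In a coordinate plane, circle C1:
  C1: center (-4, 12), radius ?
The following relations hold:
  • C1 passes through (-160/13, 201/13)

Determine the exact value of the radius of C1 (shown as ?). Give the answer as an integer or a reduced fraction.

9

1. [C1∋P]  r_C1² − 81 = 0  ⇒  r_C1 = 9 (r>0 drops 1)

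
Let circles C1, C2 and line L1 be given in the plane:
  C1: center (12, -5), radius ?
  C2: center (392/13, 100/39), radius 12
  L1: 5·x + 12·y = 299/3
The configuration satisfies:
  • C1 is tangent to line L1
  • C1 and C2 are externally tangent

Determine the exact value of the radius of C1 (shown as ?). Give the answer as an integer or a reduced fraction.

1. [C1‖L1]  r_C1² − 529/9 = 0  ⇒  r_C1 = 23/3 (r>0 drops 1)
2. [ext C1·C2]  r_C1² + 24r_C1 − 2185/9 = 0  ⇒  r_C1 = 23/3 (r>0 drops 1)

23/3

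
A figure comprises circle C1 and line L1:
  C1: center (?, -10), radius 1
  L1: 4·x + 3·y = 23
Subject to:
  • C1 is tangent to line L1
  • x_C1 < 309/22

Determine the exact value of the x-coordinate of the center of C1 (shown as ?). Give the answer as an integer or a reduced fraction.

1. [C1‖L1]  x_C1² − (53/2)x_C1 + 174 = 0  ⇒  x_C1 = 12 or 29/2
2. given x_C1 < 309/22: keep 12

12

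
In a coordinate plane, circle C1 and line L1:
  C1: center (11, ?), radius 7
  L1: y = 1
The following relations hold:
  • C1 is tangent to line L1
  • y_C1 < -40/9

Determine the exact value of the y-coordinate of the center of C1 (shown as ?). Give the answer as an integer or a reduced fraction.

-6

1. [C1‖L1]  y_C1² − 2y_C1 − 48 = 0  ⇒  y_C1 = -6 or 8
2. given y_C1 < -40/9: keep -6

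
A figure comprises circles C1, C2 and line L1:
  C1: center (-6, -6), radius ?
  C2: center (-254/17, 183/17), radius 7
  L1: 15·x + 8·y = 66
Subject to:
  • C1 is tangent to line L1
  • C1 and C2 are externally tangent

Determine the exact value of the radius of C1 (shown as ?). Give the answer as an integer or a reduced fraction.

1. [C1‖L1]  r_C1² − 144 = 0  ⇒  r_C1 = 12 (r>0 drops 1)
2. [ext C1·C2]  r_C1² + 14r_C1 − 312 = 0  ⇒  r_C1 = 12 (r>0 drops 1)

12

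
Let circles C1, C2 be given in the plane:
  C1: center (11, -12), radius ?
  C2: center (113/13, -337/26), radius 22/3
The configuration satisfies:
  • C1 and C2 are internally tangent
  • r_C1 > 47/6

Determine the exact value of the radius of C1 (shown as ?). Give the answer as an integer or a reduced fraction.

59/6

1. [int C1,C2]  r_C1² − (44/3)r_C1 + 1711/36 = 0  ⇒  r_C1 = 29/6 or 59/6
2. given r_C1 > 47/6: keep 59/6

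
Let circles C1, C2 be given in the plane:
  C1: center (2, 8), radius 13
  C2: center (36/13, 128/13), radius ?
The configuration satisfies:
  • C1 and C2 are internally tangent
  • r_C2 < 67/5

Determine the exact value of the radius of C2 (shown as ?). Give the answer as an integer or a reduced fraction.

1. [int C1,C2]  r_C2² − 26r_C2 + 165 = 0  ⇒  r_C2 = 11 or 15
2. given r_C2 < 67/5: keep 11

11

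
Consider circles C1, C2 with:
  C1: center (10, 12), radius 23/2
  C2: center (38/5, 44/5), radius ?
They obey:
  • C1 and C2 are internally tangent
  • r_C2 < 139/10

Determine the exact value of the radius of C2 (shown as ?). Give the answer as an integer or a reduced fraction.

15/2

1. [int C1,C2]  r_C2² − 23r_C2 + 465/4 = 0  ⇒  r_C2 = 15/2 or 31/2
2. given r_C2 < 139/10: keep 15/2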